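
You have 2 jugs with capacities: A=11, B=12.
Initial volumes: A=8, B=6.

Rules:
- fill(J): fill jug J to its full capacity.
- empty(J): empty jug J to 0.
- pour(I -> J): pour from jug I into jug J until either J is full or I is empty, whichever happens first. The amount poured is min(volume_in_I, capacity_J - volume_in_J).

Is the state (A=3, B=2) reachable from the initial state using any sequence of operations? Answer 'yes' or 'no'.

BFS explored all 47 reachable states.
Reachable set includes: (0,0), (0,1), (0,2), (0,3), (0,4), (0,5), (0,6), (0,7), (0,8), (0,9), (0,10), (0,11) ...
Target (A=3, B=2) not in reachable set → no.

Answer: no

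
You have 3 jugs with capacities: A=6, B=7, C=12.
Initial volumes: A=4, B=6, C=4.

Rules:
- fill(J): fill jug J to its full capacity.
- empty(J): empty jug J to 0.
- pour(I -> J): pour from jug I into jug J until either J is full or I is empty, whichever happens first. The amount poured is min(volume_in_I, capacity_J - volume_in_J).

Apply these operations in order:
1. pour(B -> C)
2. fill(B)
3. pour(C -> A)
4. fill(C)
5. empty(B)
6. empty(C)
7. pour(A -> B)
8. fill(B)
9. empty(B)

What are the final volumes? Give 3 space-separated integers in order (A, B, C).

Step 1: pour(B -> C) -> (A=4 B=0 C=10)
Step 2: fill(B) -> (A=4 B=7 C=10)
Step 3: pour(C -> A) -> (A=6 B=7 C=8)
Step 4: fill(C) -> (A=6 B=7 C=12)
Step 5: empty(B) -> (A=6 B=0 C=12)
Step 6: empty(C) -> (A=6 B=0 C=0)
Step 7: pour(A -> B) -> (A=0 B=6 C=0)
Step 8: fill(B) -> (A=0 B=7 C=0)
Step 9: empty(B) -> (A=0 B=0 C=0)

Answer: 0 0 0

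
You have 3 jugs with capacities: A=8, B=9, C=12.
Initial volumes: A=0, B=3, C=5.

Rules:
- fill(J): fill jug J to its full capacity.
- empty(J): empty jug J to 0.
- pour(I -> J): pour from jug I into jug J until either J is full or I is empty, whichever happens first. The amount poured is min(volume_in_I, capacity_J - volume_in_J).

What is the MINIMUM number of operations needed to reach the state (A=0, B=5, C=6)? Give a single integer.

Answer: 5

Derivation:
BFS from (A=0, B=3, C=5). One shortest path:
  1. pour(C -> A) -> (A=5 B=3 C=0)
  2. fill(C) -> (A=5 B=3 C=12)
  3. pour(C -> B) -> (A=5 B=9 C=6)
  4. empty(B) -> (A=5 B=0 C=6)
  5. pour(A -> B) -> (A=0 B=5 C=6)
Reached target in 5 moves.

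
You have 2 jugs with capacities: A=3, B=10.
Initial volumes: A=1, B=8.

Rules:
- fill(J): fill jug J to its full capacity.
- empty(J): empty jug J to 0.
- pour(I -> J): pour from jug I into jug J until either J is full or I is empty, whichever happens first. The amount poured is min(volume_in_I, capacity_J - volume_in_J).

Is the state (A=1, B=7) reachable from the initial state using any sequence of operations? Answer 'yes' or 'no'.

BFS explored all 27 reachable states.
Reachable set includes: (0,0), (0,1), (0,2), (0,3), (0,4), (0,5), (0,6), (0,7), (0,8), (0,9), (0,10), (1,0) ...
Target (A=1, B=7) not in reachable set → no.

Answer: no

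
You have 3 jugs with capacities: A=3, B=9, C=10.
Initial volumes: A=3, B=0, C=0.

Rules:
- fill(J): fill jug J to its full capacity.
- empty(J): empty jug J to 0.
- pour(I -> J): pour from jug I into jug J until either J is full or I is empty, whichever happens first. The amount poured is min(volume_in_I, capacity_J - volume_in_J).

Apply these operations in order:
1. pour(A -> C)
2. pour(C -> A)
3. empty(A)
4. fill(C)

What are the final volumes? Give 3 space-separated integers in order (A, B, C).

Answer: 0 0 10

Derivation:
Step 1: pour(A -> C) -> (A=0 B=0 C=3)
Step 2: pour(C -> A) -> (A=3 B=0 C=0)
Step 3: empty(A) -> (A=0 B=0 C=0)
Step 4: fill(C) -> (A=0 B=0 C=10)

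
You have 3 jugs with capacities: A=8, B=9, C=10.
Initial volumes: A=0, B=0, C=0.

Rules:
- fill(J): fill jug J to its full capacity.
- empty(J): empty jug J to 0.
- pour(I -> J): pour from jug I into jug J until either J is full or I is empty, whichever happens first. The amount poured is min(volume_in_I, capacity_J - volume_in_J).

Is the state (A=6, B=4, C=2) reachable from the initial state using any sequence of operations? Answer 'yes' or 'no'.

BFS explored all 486 reachable states.
Reachable set includes: (0,0,0), (0,0,1), (0,0,2), (0,0,3), (0,0,4), (0,0,5), (0,0,6), (0,0,7), (0,0,8), (0,0,9), (0,0,10), (0,1,0) ...
Target (A=6, B=4, C=2) not in reachable set → no.

Answer: no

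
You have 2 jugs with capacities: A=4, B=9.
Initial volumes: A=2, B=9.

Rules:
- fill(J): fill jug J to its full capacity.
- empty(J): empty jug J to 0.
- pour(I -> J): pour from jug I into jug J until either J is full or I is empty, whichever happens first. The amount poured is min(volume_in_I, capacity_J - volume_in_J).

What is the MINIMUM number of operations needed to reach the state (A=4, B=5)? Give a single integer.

Answer: 2

Derivation:
BFS from (A=2, B=9). One shortest path:
  1. empty(A) -> (A=0 B=9)
  2. pour(B -> A) -> (A=4 B=5)
Reached target in 2 moves.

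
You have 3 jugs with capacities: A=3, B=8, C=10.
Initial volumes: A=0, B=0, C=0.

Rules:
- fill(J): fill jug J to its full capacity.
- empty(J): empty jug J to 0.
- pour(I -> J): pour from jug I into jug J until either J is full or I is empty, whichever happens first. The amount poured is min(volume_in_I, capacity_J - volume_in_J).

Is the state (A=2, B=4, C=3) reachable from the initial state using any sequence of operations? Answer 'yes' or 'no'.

Answer: no

Derivation:
BFS explored all 270 reachable states.
Reachable set includes: (0,0,0), (0,0,1), (0,0,2), (0,0,3), (0,0,4), (0,0,5), (0,0,6), (0,0,7), (0,0,8), (0,0,9), (0,0,10), (0,1,0) ...
Target (A=2, B=4, C=3) not in reachable set → no.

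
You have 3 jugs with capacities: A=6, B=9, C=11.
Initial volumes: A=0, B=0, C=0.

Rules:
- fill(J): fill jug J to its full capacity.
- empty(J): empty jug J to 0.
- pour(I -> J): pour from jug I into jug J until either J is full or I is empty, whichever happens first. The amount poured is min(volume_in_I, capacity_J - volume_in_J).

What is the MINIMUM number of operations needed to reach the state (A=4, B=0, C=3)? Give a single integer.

Answer: 7

Derivation:
BFS from (A=0, B=0, C=0). One shortest path:
  1. fill(B) -> (A=0 B=9 C=0)
  2. pour(B -> C) -> (A=0 B=0 C=9)
  3. fill(B) -> (A=0 B=9 C=9)
  4. pour(B -> A) -> (A=6 B=3 C=9)
  5. pour(A -> C) -> (A=4 B=3 C=11)
  6. empty(C) -> (A=4 B=3 C=0)
  7. pour(B -> C) -> (A=4 B=0 C=3)
Reached target in 7 moves.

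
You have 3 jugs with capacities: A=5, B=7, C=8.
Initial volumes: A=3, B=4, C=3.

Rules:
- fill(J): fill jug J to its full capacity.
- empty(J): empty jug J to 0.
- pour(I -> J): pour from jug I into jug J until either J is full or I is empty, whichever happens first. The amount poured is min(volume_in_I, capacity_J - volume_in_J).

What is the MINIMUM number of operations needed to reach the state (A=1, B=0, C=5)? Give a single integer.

BFS from (A=3, B=4, C=3). One shortest path:
  1. empty(B) -> (A=3 B=0 C=3)
  2. pour(C -> A) -> (A=5 B=0 C=1)
  3. pour(A -> B) -> (A=0 B=5 C=1)
  4. pour(C -> A) -> (A=1 B=5 C=0)
  5. pour(B -> C) -> (A=1 B=0 C=5)
Reached target in 5 moves.

Answer: 5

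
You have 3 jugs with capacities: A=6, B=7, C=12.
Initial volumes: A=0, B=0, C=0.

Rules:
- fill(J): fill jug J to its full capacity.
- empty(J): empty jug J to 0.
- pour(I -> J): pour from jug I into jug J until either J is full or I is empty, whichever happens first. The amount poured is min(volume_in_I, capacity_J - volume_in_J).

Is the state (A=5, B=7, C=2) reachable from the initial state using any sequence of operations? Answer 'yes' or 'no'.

Answer: yes

Derivation:
BFS from (A=0, B=0, C=0):
  1. fill(B) -> (A=0 B=7 C=0)
  2. pour(B -> A) -> (A=6 B=1 C=0)
  3. pour(B -> C) -> (A=6 B=0 C=1)
  4. fill(B) -> (A=6 B=7 C=1)
  5. pour(B -> C) -> (A=6 B=0 C=8)
  6. pour(A -> B) -> (A=0 B=6 C=8)
  7. pour(C -> A) -> (A=6 B=6 C=2)
  8. pour(A -> B) -> (A=5 B=7 C=2)
Target reached → yes.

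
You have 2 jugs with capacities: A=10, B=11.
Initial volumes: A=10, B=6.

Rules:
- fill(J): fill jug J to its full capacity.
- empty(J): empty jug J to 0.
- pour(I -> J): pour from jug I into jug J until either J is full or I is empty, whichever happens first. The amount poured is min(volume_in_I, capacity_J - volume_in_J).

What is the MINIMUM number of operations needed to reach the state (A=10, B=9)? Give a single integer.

BFS from (A=10, B=6). One shortest path:
  1. empty(B) -> (A=10 B=0)
  2. pour(A -> B) -> (A=0 B=10)
  3. fill(A) -> (A=10 B=10)
  4. pour(A -> B) -> (A=9 B=11)
  5. empty(B) -> (A=9 B=0)
  6. pour(A -> B) -> (A=0 B=9)
  7. fill(A) -> (A=10 B=9)
Reached target in 7 moves.

Answer: 7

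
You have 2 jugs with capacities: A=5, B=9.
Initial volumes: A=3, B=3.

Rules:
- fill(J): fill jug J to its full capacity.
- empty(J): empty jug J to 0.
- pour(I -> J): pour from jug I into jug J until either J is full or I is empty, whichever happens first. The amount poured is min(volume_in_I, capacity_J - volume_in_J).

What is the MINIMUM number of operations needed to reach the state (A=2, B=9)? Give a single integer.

Answer: 3

Derivation:
BFS from (A=3, B=3). One shortest path:
  1. pour(A -> B) -> (A=0 B=6)
  2. fill(A) -> (A=5 B=6)
  3. pour(A -> B) -> (A=2 B=9)
Reached target in 3 moves.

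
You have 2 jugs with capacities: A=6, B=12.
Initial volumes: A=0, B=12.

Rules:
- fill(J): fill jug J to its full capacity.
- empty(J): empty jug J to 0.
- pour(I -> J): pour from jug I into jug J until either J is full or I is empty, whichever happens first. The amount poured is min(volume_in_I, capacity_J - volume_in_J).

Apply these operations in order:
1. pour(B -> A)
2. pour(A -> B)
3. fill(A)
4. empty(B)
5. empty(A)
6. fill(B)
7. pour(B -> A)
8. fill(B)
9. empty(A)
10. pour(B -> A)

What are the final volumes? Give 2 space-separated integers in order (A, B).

Answer: 6 6

Derivation:
Step 1: pour(B -> A) -> (A=6 B=6)
Step 2: pour(A -> B) -> (A=0 B=12)
Step 3: fill(A) -> (A=6 B=12)
Step 4: empty(B) -> (A=6 B=0)
Step 5: empty(A) -> (A=0 B=0)
Step 6: fill(B) -> (A=0 B=12)
Step 7: pour(B -> A) -> (A=6 B=6)
Step 8: fill(B) -> (A=6 B=12)
Step 9: empty(A) -> (A=0 B=12)
Step 10: pour(B -> A) -> (A=6 B=6)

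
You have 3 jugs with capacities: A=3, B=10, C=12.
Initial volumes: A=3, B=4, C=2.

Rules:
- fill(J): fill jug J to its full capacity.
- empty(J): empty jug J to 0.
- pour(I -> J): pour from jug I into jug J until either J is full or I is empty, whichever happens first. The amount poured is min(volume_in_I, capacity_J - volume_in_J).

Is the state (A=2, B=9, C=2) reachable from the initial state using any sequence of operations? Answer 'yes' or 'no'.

Answer: no

Derivation:
BFS explored all 374 reachable states.
Reachable set includes: (0,0,0), (0,0,1), (0,0,2), (0,0,3), (0,0,4), (0,0,5), (0,0,6), (0,0,7), (0,0,8), (0,0,9), (0,0,10), (0,0,11) ...
Target (A=2, B=9, C=2) not in reachable set → no.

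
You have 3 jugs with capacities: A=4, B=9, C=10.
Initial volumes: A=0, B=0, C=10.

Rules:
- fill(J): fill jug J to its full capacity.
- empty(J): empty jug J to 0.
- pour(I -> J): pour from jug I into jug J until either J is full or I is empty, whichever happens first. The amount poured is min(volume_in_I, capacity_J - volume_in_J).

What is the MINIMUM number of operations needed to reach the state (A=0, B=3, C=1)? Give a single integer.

Answer: 8

Derivation:
BFS from (A=0, B=0, C=10). One shortest path:
  1. fill(A) -> (A=4 B=0 C=10)
  2. fill(B) -> (A=4 B=9 C=10)
  3. empty(C) -> (A=4 B=9 C=0)
  4. pour(B -> C) -> (A=4 B=0 C=9)
  5. pour(A -> C) -> (A=3 B=0 C=10)
  6. pour(C -> B) -> (A=3 B=9 C=1)
  7. empty(B) -> (A=3 B=0 C=1)
  8. pour(A -> B) -> (A=0 B=3 C=1)
Reached target in 8 moves.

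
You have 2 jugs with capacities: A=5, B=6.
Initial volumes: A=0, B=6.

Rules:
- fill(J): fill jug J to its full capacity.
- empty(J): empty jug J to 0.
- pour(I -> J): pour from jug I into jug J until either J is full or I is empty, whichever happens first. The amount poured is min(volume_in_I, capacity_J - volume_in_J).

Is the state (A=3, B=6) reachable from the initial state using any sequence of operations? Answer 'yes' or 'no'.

Answer: yes

Derivation:
BFS from (A=0, B=6):
  1. fill(A) -> (A=5 B=6)
  2. empty(B) -> (A=5 B=0)
  3. pour(A -> B) -> (A=0 B=5)
  4. fill(A) -> (A=5 B=5)
  5. pour(A -> B) -> (A=4 B=6)
  6. empty(B) -> (A=4 B=0)
  7. pour(A -> B) -> (A=0 B=4)
  8. fill(A) -> (A=5 B=4)
  9. pour(A -> B) -> (A=3 B=6)
Target reached → yes.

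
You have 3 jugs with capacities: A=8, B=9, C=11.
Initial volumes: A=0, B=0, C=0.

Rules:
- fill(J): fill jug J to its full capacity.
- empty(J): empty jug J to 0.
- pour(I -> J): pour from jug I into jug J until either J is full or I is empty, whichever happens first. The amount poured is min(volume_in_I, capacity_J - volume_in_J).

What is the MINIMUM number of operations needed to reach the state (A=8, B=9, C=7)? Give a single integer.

Answer: 6

Derivation:
BFS from (A=0, B=0, C=0). One shortest path:
  1. fill(A) -> (A=8 B=0 C=0)
  2. pour(A -> B) -> (A=0 B=8 C=0)
  3. fill(A) -> (A=8 B=8 C=0)
  4. pour(A -> B) -> (A=7 B=9 C=0)
  5. pour(A -> C) -> (A=0 B=9 C=7)
  6. fill(A) -> (A=8 B=9 C=7)
Reached target in 6 moves.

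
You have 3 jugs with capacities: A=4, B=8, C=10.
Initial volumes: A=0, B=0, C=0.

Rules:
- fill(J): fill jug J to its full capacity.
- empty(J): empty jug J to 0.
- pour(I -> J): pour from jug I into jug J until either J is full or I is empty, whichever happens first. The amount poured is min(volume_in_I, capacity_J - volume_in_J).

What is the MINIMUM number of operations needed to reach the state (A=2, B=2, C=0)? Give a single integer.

Answer: 7

Derivation:
BFS from (A=0, B=0, C=0). One shortest path:
  1. fill(A) -> (A=4 B=0 C=0)
  2. fill(B) -> (A=4 B=8 C=0)
  3. pour(B -> C) -> (A=4 B=0 C=8)
  4. pour(A -> C) -> (A=2 B=0 C=10)
  5. pour(C -> B) -> (A=2 B=8 C=2)
  6. empty(B) -> (A=2 B=0 C=2)
  7. pour(C -> B) -> (A=2 B=2 C=0)
Reached target in 7 moves.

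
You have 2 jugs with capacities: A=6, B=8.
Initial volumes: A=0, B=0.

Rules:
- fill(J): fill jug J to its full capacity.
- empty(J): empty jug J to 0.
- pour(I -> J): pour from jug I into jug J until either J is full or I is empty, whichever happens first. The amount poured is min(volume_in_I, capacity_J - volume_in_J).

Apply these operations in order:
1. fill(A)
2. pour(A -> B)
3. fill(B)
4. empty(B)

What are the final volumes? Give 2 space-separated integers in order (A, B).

Answer: 0 0

Derivation:
Step 1: fill(A) -> (A=6 B=0)
Step 2: pour(A -> B) -> (A=0 B=6)
Step 3: fill(B) -> (A=0 B=8)
Step 4: empty(B) -> (A=0 B=0)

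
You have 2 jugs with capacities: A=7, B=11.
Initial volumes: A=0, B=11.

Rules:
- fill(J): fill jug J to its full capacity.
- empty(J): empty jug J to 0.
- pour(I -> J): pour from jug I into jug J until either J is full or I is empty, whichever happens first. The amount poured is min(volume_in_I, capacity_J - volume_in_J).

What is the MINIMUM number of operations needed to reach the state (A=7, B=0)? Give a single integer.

Answer: 2

Derivation:
BFS from (A=0, B=11). One shortest path:
  1. fill(A) -> (A=7 B=11)
  2. empty(B) -> (A=7 B=0)
Reached target in 2 moves.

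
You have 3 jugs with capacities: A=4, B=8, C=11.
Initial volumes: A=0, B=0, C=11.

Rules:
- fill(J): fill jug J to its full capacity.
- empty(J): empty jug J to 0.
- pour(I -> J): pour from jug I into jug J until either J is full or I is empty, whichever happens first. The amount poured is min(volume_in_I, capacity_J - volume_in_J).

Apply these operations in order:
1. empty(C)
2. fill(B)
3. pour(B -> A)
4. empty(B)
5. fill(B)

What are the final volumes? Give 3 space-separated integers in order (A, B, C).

Answer: 4 8 0

Derivation:
Step 1: empty(C) -> (A=0 B=0 C=0)
Step 2: fill(B) -> (A=0 B=8 C=0)
Step 3: pour(B -> A) -> (A=4 B=4 C=0)
Step 4: empty(B) -> (A=4 B=0 C=0)
Step 5: fill(B) -> (A=4 B=8 C=0)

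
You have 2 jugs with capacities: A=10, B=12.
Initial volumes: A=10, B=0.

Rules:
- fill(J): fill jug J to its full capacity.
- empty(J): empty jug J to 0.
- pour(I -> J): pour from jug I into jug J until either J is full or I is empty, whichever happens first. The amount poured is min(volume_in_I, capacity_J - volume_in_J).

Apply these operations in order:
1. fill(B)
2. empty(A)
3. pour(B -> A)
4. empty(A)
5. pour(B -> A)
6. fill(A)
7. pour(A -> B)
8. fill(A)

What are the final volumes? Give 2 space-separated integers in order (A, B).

Step 1: fill(B) -> (A=10 B=12)
Step 2: empty(A) -> (A=0 B=12)
Step 3: pour(B -> A) -> (A=10 B=2)
Step 4: empty(A) -> (A=0 B=2)
Step 5: pour(B -> A) -> (A=2 B=0)
Step 6: fill(A) -> (A=10 B=0)
Step 7: pour(A -> B) -> (A=0 B=10)
Step 8: fill(A) -> (A=10 B=10)

Answer: 10 10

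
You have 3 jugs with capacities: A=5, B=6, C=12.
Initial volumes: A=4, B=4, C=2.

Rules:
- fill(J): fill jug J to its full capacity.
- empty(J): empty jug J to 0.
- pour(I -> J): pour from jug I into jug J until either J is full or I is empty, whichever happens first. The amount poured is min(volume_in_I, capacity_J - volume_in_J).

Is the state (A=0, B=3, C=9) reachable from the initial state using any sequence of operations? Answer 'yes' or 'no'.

BFS from (A=4, B=4, C=2):
  1. empty(A) -> (A=0 B=4 C=2)
  2. pour(C -> A) -> (A=2 B=4 C=0)
  3. pour(B -> C) -> (A=2 B=0 C=4)
  4. fill(B) -> (A=2 B=6 C=4)
  5. pour(B -> A) -> (A=5 B=3 C=4)
  6. pour(A -> C) -> (A=0 B=3 C=9)
Target reached → yes.

Answer: yes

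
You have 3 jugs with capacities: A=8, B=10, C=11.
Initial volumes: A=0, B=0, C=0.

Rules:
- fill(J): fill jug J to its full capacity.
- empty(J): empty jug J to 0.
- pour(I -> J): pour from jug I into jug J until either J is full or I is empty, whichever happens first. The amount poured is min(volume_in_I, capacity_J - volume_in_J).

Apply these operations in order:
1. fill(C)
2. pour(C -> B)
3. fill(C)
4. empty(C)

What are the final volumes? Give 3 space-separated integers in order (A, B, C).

Step 1: fill(C) -> (A=0 B=0 C=11)
Step 2: pour(C -> B) -> (A=0 B=10 C=1)
Step 3: fill(C) -> (A=0 B=10 C=11)
Step 4: empty(C) -> (A=0 B=10 C=0)

Answer: 0 10 0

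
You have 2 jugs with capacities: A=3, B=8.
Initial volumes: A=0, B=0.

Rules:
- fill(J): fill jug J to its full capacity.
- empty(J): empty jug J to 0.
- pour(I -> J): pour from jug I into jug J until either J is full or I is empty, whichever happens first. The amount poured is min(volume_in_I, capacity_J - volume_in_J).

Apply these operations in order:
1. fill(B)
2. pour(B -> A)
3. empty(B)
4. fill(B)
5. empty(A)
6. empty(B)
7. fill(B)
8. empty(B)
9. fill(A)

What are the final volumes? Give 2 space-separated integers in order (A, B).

Answer: 3 0

Derivation:
Step 1: fill(B) -> (A=0 B=8)
Step 2: pour(B -> A) -> (A=3 B=5)
Step 3: empty(B) -> (A=3 B=0)
Step 4: fill(B) -> (A=3 B=8)
Step 5: empty(A) -> (A=0 B=8)
Step 6: empty(B) -> (A=0 B=0)
Step 7: fill(B) -> (A=0 B=8)
Step 8: empty(B) -> (A=0 B=0)
Step 9: fill(A) -> (A=3 B=0)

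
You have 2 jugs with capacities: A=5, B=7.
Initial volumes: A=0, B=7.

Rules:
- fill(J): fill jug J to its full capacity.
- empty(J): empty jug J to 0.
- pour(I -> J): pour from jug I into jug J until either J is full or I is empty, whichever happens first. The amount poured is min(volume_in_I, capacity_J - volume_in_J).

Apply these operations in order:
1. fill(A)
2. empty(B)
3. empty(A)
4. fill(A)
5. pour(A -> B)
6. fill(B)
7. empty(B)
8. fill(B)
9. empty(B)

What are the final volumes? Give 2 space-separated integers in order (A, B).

Step 1: fill(A) -> (A=5 B=7)
Step 2: empty(B) -> (A=5 B=0)
Step 3: empty(A) -> (A=0 B=0)
Step 4: fill(A) -> (A=5 B=0)
Step 5: pour(A -> B) -> (A=0 B=5)
Step 6: fill(B) -> (A=0 B=7)
Step 7: empty(B) -> (A=0 B=0)
Step 8: fill(B) -> (A=0 B=7)
Step 9: empty(B) -> (A=0 B=0)

Answer: 0 0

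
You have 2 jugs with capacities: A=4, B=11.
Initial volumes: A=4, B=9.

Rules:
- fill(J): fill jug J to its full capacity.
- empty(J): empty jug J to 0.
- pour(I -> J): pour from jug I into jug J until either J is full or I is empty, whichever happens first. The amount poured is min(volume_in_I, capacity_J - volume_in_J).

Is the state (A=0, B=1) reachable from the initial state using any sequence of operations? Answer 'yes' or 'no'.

BFS from (A=4, B=9):
  1. empty(A) -> (A=0 B=9)
  2. pour(B -> A) -> (A=4 B=5)
  3. empty(A) -> (A=0 B=5)
  4. pour(B -> A) -> (A=4 B=1)
  5. empty(A) -> (A=0 B=1)
Target reached → yes.

Answer: yes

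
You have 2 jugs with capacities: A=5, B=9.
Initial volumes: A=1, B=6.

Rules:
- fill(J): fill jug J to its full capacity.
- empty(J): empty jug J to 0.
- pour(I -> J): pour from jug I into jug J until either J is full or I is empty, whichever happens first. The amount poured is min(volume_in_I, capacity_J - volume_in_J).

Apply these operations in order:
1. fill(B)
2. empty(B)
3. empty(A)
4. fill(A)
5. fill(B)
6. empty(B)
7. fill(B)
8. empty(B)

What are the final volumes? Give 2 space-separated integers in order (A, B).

Step 1: fill(B) -> (A=1 B=9)
Step 2: empty(B) -> (A=1 B=0)
Step 3: empty(A) -> (A=0 B=0)
Step 4: fill(A) -> (A=5 B=0)
Step 5: fill(B) -> (A=5 B=9)
Step 6: empty(B) -> (A=5 B=0)
Step 7: fill(B) -> (A=5 B=9)
Step 8: empty(B) -> (A=5 B=0)

Answer: 5 0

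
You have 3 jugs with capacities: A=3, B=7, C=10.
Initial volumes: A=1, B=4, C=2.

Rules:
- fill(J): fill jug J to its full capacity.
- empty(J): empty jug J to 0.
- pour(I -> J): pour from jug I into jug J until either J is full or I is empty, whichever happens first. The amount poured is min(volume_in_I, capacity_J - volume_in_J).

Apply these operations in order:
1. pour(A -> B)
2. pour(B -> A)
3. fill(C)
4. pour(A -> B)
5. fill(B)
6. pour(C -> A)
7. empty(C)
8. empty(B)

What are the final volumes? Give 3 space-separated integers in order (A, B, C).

Answer: 3 0 0

Derivation:
Step 1: pour(A -> B) -> (A=0 B=5 C=2)
Step 2: pour(B -> A) -> (A=3 B=2 C=2)
Step 3: fill(C) -> (A=3 B=2 C=10)
Step 4: pour(A -> B) -> (A=0 B=5 C=10)
Step 5: fill(B) -> (A=0 B=7 C=10)
Step 6: pour(C -> A) -> (A=3 B=7 C=7)
Step 7: empty(C) -> (A=3 B=7 C=0)
Step 8: empty(B) -> (A=3 B=0 C=0)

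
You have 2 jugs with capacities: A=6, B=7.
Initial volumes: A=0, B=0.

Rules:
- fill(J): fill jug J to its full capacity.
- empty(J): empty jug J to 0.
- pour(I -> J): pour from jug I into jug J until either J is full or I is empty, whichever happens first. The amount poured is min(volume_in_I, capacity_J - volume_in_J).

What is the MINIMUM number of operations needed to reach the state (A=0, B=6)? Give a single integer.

BFS from (A=0, B=0). One shortest path:
  1. fill(A) -> (A=6 B=0)
  2. pour(A -> B) -> (A=0 B=6)
Reached target in 2 moves.

Answer: 2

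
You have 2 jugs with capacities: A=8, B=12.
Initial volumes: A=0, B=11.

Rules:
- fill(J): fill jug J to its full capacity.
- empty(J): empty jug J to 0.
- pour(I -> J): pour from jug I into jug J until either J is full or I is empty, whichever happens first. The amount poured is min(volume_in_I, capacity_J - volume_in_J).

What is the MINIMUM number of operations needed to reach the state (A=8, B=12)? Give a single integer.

BFS from (A=0, B=11). One shortest path:
  1. fill(A) -> (A=8 B=11)
  2. fill(B) -> (A=8 B=12)
Reached target in 2 moves.

Answer: 2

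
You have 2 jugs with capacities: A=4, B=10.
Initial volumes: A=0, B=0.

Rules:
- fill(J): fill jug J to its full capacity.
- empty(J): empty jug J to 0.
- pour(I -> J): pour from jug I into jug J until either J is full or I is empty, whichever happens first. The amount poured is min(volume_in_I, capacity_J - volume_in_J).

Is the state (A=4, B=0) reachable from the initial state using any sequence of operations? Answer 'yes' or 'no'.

Answer: yes

Derivation:
BFS from (A=0, B=0):
  1. fill(A) -> (A=4 B=0)
Target reached → yes.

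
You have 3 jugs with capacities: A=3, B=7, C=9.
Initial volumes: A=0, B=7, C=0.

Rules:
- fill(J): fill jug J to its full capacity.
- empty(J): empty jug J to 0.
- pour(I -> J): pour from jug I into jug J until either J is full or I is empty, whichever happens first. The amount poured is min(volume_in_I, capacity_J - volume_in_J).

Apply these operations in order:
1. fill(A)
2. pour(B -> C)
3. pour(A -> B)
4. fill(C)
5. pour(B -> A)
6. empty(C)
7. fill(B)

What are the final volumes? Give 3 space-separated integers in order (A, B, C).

Step 1: fill(A) -> (A=3 B=7 C=0)
Step 2: pour(B -> C) -> (A=3 B=0 C=7)
Step 3: pour(A -> B) -> (A=0 B=3 C=7)
Step 4: fill(C) -> (A=0 B=3 C=9)
Step 5: pour(B -> A) -> (A=3 B=0 C=9)
Step 6: empty(C) -> (A=3 B=0 C=0)
Step 7: fill(B) -> (A=3 B=7 C=0)

Answer: 3 7 0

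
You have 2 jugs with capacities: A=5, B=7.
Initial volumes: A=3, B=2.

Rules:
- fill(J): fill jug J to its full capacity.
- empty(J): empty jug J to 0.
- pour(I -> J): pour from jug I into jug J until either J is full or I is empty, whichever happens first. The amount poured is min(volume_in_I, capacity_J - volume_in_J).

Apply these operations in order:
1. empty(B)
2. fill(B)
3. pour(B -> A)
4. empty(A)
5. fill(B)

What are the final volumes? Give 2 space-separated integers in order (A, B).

Answer: 0 7

Derivation:
Step 1: empty(B) -> (A=3 B=0)
Step 2: fill(B) -> (A=3 B=7)
Step 3: pour(B -> A) -> (A=5 B=5)
Step 4: empty(A) -> (A=0 B=5)
Step 5: fill(B) -> (A=0 B=7)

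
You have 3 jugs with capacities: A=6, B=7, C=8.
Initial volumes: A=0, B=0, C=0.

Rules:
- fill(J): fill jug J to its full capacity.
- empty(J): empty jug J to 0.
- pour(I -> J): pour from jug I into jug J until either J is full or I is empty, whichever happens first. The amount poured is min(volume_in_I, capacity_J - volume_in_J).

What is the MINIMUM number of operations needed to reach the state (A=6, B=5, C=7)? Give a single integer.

Answer: 7

Derivation:
BFS from (A=0, B=0, C=0). One shortest path:
  1. fill(A) -> (A=6 B=0 C=0)
  2. pour(A -> B) -> (A=0 B=6 C=0)
  3. fill(A) -> (A=6 B=6 C=0)
  4. pour(A -> B) -> (A=5 B=7 C=0)
  5. pour(B -> C) -> (A=5 B=0 C=7)
  6. pour(A -> B) -> (A=0 B=5 C=7)
  7. fill(A) -> (A=6 B=5 C=7)
Reached target in 7 moves.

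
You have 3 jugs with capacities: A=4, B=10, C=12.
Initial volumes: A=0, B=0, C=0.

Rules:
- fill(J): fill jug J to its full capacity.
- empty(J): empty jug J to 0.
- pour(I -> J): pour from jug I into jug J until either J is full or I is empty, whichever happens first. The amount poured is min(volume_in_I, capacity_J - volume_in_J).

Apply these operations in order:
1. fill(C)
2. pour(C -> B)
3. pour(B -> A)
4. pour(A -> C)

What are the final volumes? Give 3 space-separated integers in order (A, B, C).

Answer: 0 6 6

Derivation:
Step 1: fill(C) -> (A=0 B=0 C=12)
Step 2: pour(C -> B) -> (A=0 B=10 C=2)
Step 3: pour(B -> A) -> (A=4 B=6 C=2)
Step 4: pour(A -> C) -> (A=0 B=6 C=6)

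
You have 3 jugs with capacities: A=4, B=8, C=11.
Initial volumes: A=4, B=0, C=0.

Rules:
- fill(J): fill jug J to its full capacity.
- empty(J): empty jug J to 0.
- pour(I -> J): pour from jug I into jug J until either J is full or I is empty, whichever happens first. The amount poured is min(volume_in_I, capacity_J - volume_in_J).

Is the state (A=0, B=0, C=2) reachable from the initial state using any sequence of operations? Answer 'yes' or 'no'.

BFS from (A=4, B=0, C=0):
  1. empty(A) -> (A=0 B=0 C=0)
  2. fill(C) -> (A=0 B=0 C=11)
  3. pour(C -> A) -> (A=4 B=0 C=7)
  4. empty(A) -> (A=0 B=0 C=7)
  5. pour(C -> B) -> (A=0 B=7 C=0)
  6. fill(C) -> (A=0 B=7 C=11)
  7. pour(C -> B) -> (A=0 B=8 C=10)
  8. empty(B) -> (A=0 B=0 C=10)
  9. pour(C -> B) -> (A=0 B=8 C=2)
  10. empty(B) -> (A=0 B=0 C=2)
Target reached → yes.

Answer: yes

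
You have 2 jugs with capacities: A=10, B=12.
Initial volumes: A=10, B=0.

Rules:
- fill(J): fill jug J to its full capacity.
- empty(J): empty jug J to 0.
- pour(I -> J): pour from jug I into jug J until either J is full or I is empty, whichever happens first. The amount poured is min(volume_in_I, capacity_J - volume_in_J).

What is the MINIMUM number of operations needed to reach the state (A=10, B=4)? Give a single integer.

Answer: 7

Derivation:
BFS from (A=10, B=0). One shortest path:
  1. empty(A) -> (A=0 B=0)
  2. fill(B) -> (A=0 B=12)
  3. pour(B -> A) -> (A=10 B=2)
  4. empty(A) -> (A=0 B=2)
  5. pour(B -> A) -> (A=2 B=0)
  6. fill(B) -> (A=2 B=12)
  7. pour(B -> A) -> (A=10 B=4)
Reached target in 7 moves.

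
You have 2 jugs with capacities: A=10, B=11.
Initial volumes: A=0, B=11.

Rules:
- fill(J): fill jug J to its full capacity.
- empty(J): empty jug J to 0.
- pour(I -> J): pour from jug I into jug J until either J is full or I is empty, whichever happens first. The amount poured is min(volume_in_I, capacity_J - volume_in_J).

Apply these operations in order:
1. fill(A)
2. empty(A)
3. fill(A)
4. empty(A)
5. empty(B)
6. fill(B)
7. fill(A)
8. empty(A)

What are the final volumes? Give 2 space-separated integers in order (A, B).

Answer: 0 11

Derivation:
Step 1: fill(A) -> (A=10 B=11)
Step 2: empty(A) -> (A=0 B=11)
Step 3: fill(A) -> (A=10 B=11)
Step 4: empty(A) -> (A=0 B=11)
Step 5: empty(B) -> (A=0 B=0)
Step 6: fill(B) -> (A=0 B=11)
Step 7: fill(A) -> (A=10 B=11)
Step 8: empty(A) -> (A=0 B=11)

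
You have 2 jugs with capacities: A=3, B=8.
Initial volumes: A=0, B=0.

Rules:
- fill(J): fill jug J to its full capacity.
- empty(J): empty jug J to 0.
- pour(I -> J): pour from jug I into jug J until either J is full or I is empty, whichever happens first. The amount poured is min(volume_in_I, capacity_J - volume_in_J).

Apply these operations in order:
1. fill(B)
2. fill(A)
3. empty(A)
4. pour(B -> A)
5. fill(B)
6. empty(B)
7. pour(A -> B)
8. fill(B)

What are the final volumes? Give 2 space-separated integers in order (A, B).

Answer: 0 8

Derivation:
Step 1: fill(B) -> (A=0 B=8)
Step 2: fill(A) -> (A=3 B=8)
Step 3: empty(A) -> (A=0 B=8)
Step 4: pour(B -> A) -> (A=3 B=5)
Step 5: fill(B) -> (A=3 B=8)
Step 6: empty(B) -> (A=3 B=0)
Step 7: pour(A -> B) -> (A=0 B=3)
Step 8: fill(B) -> (A=0 B=8)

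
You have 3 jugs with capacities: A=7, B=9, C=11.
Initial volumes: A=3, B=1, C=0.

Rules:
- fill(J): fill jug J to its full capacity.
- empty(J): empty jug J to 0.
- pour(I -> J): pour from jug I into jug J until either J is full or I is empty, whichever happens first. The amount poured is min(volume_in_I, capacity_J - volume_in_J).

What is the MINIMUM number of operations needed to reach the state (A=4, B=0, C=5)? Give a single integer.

Answer: 8

Derivation:
BFS from (A=3, B=1, C=0). One shortest path:
  1. fill(A) -> (A=7 B=1 C=0)
  2. fill(B) -> (A=7 B=9 C=0)
  3. pour(A -> C) -> (A=0 B=9 C=7)
  4. pour(B -> C) -> (A=0 B=5 C=11)
  5. pour(C -> A) -> (A=7 B=5 C=4)
  6. empty(A) -> (A=0 B=5 C=4)
  7. pour(C -> A) -> (A=4 B=5 C=0)
  8. pour(B -> C) -> (A=4 B=0 C=5)
Reached target in 8 moves.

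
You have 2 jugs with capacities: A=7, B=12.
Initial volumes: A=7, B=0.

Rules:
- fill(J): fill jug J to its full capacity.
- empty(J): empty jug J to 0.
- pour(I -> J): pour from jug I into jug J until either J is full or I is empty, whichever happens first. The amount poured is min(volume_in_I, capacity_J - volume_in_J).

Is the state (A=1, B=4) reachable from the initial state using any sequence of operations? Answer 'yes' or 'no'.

BFS explored all 38 reachable states.
Reachable set includes: (0,0), (0,1), (0,2), (0,3), (0,4), (0,5), (0,6), (0,7), (0,8), (0,9), (0,10), (0,11) ...
Target (A=1, B=4) not in reachable set → no.

Answer: no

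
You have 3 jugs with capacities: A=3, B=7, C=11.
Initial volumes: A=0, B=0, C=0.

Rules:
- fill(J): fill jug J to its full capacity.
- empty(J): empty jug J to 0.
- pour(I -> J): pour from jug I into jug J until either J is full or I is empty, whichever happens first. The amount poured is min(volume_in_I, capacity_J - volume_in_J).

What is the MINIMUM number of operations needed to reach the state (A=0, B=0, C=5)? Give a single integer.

BFS from (A=0, B=0, C=0). One shortest path:
  1. fill(C) -> (A=0 B=0 C=11)
  2. pour(C -> A) -> (A=3 B=0 C=8)
  3. empty(A) -> (A=0 B=0 C=8)
  4. pour(C -> A) -> (A=3 B=0 C=5)
  5. empty(A) -> (A=0 B=0 C=5)
Reached target in 5 moves.

Answer: 5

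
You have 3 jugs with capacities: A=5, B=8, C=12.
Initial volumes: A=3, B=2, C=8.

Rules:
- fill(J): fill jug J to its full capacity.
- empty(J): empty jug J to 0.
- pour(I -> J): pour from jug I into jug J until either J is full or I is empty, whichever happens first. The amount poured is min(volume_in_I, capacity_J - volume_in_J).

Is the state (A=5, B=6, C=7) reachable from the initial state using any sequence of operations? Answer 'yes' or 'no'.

Answer: yes

Derivation:
BFS from (A=3, B=2, C=8):
  1. pour(C -> B) -> (A=3 B=8 C=2)
  2. pour(B -> A) -> (A=5 B=6 C=2)
  3. pour(A -> C) -> (A=0 B=6 C=7)
  4. fill(A) -> (A=5 B=6 C=7)
Target reached → yes.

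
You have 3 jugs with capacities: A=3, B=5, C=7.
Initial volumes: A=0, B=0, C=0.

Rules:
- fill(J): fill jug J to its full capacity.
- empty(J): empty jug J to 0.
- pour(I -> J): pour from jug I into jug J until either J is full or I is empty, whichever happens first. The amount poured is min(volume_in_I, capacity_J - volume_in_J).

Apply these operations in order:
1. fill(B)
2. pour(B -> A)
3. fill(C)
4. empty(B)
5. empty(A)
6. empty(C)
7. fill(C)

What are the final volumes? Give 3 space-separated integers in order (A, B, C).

Answer: 0 0 7

Derivation:
Step 1: fill(B) -> (A=0 B=5 C=0)
Step 2: pour(B -> A) -> (A=3 B=2 C=0)
Step 3: fill(C) -> (A=3 B=2 C=7)
Step 4: empty(B) -> (A=3 B=0 C=7)
Step 5: empty(A) -> (A=0 B=0 C=7)
Step 6: empty(C) -> (A=0 B=0 C=0)
Step 7: fill(C) -> (A=0 B=0 C=7)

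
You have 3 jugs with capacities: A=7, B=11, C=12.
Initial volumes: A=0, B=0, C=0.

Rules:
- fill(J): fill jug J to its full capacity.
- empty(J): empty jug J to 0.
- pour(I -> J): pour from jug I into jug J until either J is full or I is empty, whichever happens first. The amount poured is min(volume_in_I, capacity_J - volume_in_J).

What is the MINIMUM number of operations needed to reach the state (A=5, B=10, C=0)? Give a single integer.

BFS from (A=0, B=0, C=0). One shortest path:
  1. fill(B) -> (A=0 B=11 C=0)
  2. pour(B -> C) -> (A=0 B=0 C=11)
  3. fill(B) -> (A=0 B=11 C=11)
  4. pour(B -> C) -> (A=0 B=10 C=12)
  5. pour(C -> A) -> (A=7 B=10 C=5)
  6. empty(A) -> (A=0 B=10 C=5)
  7. pour(C -> A) -> (A=5 B=10 C=0)
Reached target in 7 moves.

Answer: 7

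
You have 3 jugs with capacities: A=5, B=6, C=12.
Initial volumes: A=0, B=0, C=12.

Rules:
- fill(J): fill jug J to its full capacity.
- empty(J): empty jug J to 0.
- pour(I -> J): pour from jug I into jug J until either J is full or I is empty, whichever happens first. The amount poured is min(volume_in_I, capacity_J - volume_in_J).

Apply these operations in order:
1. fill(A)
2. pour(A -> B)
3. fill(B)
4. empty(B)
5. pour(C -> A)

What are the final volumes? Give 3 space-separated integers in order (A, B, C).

Step 1: fill(A) -> (A=5 B=0 C=12)
Step 2: pour(A -> B) -> (A=0 B=5 C=12)
Step 3: fill(B) -> (A=0 B=6 C=12)
Step 4: empty(B) -> (A=0 B=0 C=12)
Step 5: pour(C -> A) -> (A=5 B=0 C=7)

Answer: 5 0 7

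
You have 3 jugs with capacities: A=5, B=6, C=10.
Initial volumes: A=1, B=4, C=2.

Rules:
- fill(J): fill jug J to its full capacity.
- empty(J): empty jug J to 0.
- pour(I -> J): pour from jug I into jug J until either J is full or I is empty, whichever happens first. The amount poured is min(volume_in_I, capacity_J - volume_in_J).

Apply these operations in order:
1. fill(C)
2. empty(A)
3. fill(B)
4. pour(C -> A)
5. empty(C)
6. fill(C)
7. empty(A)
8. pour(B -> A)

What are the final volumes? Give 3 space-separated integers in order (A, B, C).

Answer: 5 1 10

Derivation:
Step 1: fill(C) -> (A=1 B=4 C=10)
Step 2: empty(A) -> (A=0 B=4 C=10)
Step 3: fill(B) -> (A=0 B=6 C=10)
Step 4: pour(C -> A) -> (A=5 B=6 C=5)
Step 5: empty(C) -> (A=5 B=6 C=0)
Step 6: fill(C) -> (A=5 B=6 C=10)
Step 7: empty(A) -> (A=0 B=6 C=10)
Step 8: pour(B -> A) -> (A=5 B=1 C=10)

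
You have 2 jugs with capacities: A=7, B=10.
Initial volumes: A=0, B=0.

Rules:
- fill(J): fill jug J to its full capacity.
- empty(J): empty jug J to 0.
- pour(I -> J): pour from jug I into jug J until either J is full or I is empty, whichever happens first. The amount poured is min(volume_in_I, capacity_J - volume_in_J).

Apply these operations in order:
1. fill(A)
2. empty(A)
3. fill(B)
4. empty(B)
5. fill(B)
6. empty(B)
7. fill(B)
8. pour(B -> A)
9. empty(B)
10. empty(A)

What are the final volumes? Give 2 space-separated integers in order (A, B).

Step 1: fill(A) -> (A=7 B=0)
Step 2: empty(A) -> (A=0 B=0)
Step 3: fill(B) -> (A=0 B=10)
Step 4: empty(B) -> (A=0 B=0)
Step 5: fill(B) -> (A=0 B=10)
Step 6: empty(B) -> (A=0 B=0)
Step 7: fill(B) -> (A=0 B=10)
Step 8: pour(B -> A) -> (A=7 B=3)
Step 9: empty(B) -> (A=7 B=0)
Step 10: empty(A) -> (A=0 B=0)

Answer: 0 0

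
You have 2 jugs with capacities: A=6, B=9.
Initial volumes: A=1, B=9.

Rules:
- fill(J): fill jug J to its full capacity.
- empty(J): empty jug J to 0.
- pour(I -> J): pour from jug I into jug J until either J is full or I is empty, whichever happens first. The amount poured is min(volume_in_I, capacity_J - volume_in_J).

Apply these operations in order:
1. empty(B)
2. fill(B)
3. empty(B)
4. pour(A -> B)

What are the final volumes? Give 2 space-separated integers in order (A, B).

Step 1: empty(B) -> (A=1 B=0)
Step 2: fill(B) -> (A=1 B=9)
Step 3: empty(B) -> (A=1 B=0)
Step 4: pour(A -> B) -> (A=0 B=1)

Answer: 0 1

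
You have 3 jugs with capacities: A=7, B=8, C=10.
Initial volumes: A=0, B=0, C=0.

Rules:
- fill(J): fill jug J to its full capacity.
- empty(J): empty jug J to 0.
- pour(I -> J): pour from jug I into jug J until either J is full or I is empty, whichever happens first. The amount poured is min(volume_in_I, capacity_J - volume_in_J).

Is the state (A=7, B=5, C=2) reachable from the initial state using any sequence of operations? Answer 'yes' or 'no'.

Answer: yes

Derivation:
BFS from (A=0, B=0, C=0):
  1. fill(A) -> (A=7 B=0 C=0)
  2. pour(A -> C) -> (A=0 B=0 C=7)
  3. fill(A) -> (A=7 B=0 C=7)
  4. pour(A -> C) -> (A=4 B=0 C=10)
  5. pour(C -> B) -> (A=4 B=8 C=2)
  6. pour(B -> A) -> (A=7 B=5 C=2)
Target reached → yes.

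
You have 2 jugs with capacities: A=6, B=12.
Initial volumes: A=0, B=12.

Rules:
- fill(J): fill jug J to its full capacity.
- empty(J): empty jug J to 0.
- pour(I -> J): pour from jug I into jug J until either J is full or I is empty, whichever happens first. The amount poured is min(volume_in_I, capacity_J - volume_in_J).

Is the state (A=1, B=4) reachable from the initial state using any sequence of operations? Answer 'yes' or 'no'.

BFS explored all 6 reachable states.
Reachable set includes: (0,0), (0,6), (0,12), (6,0), (6,6), (6,12)
Target (A=1, B=4) not in reachable set → no.

Answer: no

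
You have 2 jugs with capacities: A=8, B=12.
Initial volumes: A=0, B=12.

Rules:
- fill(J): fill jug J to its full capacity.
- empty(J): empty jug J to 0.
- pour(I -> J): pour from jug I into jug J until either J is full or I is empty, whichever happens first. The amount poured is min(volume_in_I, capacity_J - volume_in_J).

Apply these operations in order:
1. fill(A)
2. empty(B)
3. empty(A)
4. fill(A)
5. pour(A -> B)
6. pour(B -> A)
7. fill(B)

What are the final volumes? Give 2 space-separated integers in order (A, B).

Step 1: fill(A) -> (A=8 B=12)
Step 2: empty(B) -> (A=8 B=0)
Step 3: empty(A) -> (A=0 B=0)
Step 4: fill(A) -> (A=8 B=0)
Step 5: pour(A -> B) -> (A=0 B=8)
Step 6: pour(B -> A) -> (A=8 B=0)
Step 7: fill(B) -> (A=8 B=12)

Answer: 8 12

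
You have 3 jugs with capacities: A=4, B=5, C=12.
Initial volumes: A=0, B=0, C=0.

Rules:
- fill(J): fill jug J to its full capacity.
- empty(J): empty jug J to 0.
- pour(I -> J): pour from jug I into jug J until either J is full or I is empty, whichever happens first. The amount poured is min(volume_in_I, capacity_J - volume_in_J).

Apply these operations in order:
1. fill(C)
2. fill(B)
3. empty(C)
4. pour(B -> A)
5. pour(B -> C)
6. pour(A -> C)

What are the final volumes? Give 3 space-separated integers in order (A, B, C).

Answer: 0 0 5

Derivation:
Step 1: fill(C) -> (A=0 B=0 C=12)
Step 2: fill(B) -> (A=0 B=5 C=12)
Step 3: empty(C) -> (A=0 B=5 C=0)
Step 4: pour(B -> A) -> (A=4 B=1 C=0)
Step 5: pour(B -> C) -> (A=4 B=0 C=1)
Step 6: pour(A -> C) -> (A=0 B=0 C=5)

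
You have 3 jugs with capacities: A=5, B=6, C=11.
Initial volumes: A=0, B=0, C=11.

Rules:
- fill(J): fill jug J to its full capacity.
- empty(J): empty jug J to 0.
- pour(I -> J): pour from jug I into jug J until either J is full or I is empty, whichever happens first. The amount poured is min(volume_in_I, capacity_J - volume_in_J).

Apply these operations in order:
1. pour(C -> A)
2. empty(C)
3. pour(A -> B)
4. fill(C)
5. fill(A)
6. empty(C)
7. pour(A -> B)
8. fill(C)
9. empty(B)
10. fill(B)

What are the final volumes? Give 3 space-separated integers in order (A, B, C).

Step 1: pour(C -> A) -> (A=5 B=0 C=6)
Step 2: empty(C) -> (A=5 B=0 C=0)
Step 3: pour(A -> B) -> (A=0 B=5 C=0)
Step 4: fill(C) -> (A=0 B=5 C=11)
Step 5: fill(A) -> (A=5 B=5 C=11)
Step 6: empty(C) -> (A=5 B=5 C=0)
Step 7: pour(A -> B) -> (A=4 B=6 C=0)
Step 8: fill(C) -> (A=4 B=6 C=11)
Step 9: empty(B) -> (A=4 B=0 C=11)
Step 10: fill(B) -> (A=4 B=6 C=11)

Answer: 4 6 11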